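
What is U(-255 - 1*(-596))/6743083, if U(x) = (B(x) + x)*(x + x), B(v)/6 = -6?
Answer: 208010/6743083 ≈ 0.030848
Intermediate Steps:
B(v) = -36 (B(v) = 6*(-6) = -36)
U(x) = 2*x*(-36 + x) (U(x) = (-36 + x)*(x + x) = (-36 + x)*(2*x) = 2*x*(-36 + x))
U(-255 - 1*(-596))/6743083 = (2*(-255 - 1*(-596))*(-36 + (-255 - 1*(-596))))/6743083 = (2*(-255 + 596)*(-36 + (-255 + 596)))*(1/6743083) = (2*341*(-36 + 341))*(1/6743083) = (2*341*305)*(1/6743083) = 208010*(1/6743083) = 208010/6743083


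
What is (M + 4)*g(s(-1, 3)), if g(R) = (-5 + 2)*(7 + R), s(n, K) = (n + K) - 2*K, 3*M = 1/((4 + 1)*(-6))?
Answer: -359/10 ≈ -35.900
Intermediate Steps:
M = -1/90 (M = 1/(3*(((4 + 1)*(-6)))) = 1/(3*((5*(-6)))) = (⅓)/(-30) = (⅓)*(-1/30) = -1/90 ≈ -0.011111)
s(n, K) = n - K (s(n, K) = (K + n) - 2*K = n - K)
g(R) = -21 - 3*R (g(R) = -3*(7 + R) = -21 - 3*R)
(M + 4)*g(s(-1, 3)) = (-1/90 + 4)*(-21 - 3*(-1 - 1*3)) = 359*(-21 - 3*(-1 - 3))/90 = 359*(-21 - 3*(-4))/90 = 359*(-21 + 12)/90 = (359/90)*(-9) = -359/10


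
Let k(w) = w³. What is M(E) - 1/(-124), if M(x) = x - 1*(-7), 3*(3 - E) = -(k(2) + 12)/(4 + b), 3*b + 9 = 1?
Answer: 1861/124 ≈ 15.008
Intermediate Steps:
b = -8/3 (b = -3 + (⅓)*1 = -3 + ⅓ = -8/3 ≈ -2.6667)
E = 8 (E = 3 - (-1)*(2³ + 12)/(4 - 8/3)/3 = 3 - (-1)*(8 + 12)/(4/3)/3 = 3 - (-1)*20*(¾)/3 = 3 - (-1)*15/3 = 3 - ⅓*(-15) = 3 + 5 = 8)
M(x) = 7 + x (M(x) = x + 7 = 7 + x)
M(E) - 1/(-124) = (7 + 8) - 1/(-124) = 15 - 1*(-1/124) = 15 + 1/124 = 1861/124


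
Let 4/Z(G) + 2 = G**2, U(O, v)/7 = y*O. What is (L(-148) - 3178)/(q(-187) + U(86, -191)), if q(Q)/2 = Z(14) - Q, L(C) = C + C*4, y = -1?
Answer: 190023/11056 ≈ 17.187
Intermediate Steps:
U(O, v) = -7*O (U(O, v) = 7*(-O) = -7*O)
Z(G) = 4/(-2 + G**2)
L(C) = 5*C (L(C) = C + 4*C = 5*C)
q(Q) = 4/97 - 2*Q (q(Q) = 2*(4/(-2 + 14**2) - Q) = 2*(4/(-2 + 196) - Q) = 2*(4/194 - Q) = 2*(4*(1/194) - Q) = 2*(2/97 - Q) = 4/97 - 2*Q)
(L(-148) - 3178)/(q(-187) + U(86, -191)) = (5*(-148) - 3178)/((4/97 - 2*(-187)) - 7*86) = (-740 - 3178)/((4/97 + 374) - 602) = -3918/(36282/97 - 602) = -3918/(-22112/97) = -3918*(-97/22112) = 190023/11056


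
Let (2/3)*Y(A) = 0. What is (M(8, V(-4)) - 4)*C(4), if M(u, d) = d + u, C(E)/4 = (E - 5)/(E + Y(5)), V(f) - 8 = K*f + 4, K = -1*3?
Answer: -28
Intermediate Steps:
Y(A) = 0 (Y(A) = (3/2)*0 = 0)
K = -3
V(f) = 12 - 3*f (V(f) = 8 + (-3*f + 4) = 8 + (4 - 3*f) = 12 - 3*f)
C(E) = 4*(-5 + E)/E (C(E) = 4*((E - 5)/(E + 0)) = 4*((-5 + E)/E) = 4*(-5 + E)/E)
(M(8, V(-4)) - 4)*C(4) = (((12 - 3*(-4)) + 8) - 4)*(4 - 20/4) = (((12 + 12) + 8) - 4)*(4 - 20*¼) = ((24 + 8) - 4)*(4 - 5) = (32 - 4)*(-1) = 28*(-1) = -28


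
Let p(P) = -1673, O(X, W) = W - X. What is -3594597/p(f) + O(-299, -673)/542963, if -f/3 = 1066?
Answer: 114807796777/53433947 ≈ 2148.6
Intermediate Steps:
f = -3198 (f = -3*1066 = -3198)
-3594597/p(f) + O(-299, -673)/542963 = -3594597/(-1673) + (-673 - 1*(-299))/542963 = -3594597*(-1/1673) + (-673 + 299)*(1/542963) = 3594597/1673 - 374*1/542963 = 3594597/1673 - 22/31939 = 114807796777/53433947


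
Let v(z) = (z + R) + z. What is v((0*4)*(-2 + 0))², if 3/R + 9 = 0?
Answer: ⅑ ≈ 0.11111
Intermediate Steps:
R = -⅓ (R = 3/(-9 + 0) = 3/(-9) = 3*(-⅑) = -⅓ ≈ -0.33333)
v(z) = -⅓ + 2*z (v(z) = (z - ⅓) + z = (-⅓ + z) + z = -⅓ + 2*z)
v((0*4)*(-2 + 0))² = (-⅓ + 2*((0*4)*(-2 + 0)))² = (-⅓ + 2*(0*(-2)))² = (-⅓ + 2*0)² = (-⅓ + 0)² = (-⅓)² = ⅑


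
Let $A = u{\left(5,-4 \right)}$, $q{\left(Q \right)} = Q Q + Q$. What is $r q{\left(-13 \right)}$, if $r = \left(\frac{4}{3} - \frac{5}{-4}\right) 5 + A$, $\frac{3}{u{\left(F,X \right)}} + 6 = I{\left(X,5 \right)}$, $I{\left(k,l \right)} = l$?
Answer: $1547$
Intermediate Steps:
$u{\left(F,X \right)} = -3$ ($u{\left(F,X \right)} = \frac{3}{-6 + 5} = \frac{3}{-1} = 3 \left(-1\right) = -3$)
$q{\left(Q \right)} = Q + Q^{2}$ ($q{\left(Q \right)} = Q^{2} + Q = Q + Q^{2}$)
$A = -3$
$r = \frac{119}{12}$ ($r = \left(\frac{4}{3} - \frac{5}{-4}\right) 5 - 3 = \left(4 \cdot \frac{1}{3} - - \frac{5}{4}\right) 5 - 3 = \left(\frac{4}{3} + \frac{5}{4}\right) 5 - 3 = \frac{31}{12} \cdot 5 - 3 = \frac{155}{12} - 3 = \frac{119}{12} \approx 9.9167$)
$r q{\left(-13 \right)} = \frac{119 \left(- 13 \left(1 - 13\right)\right)}{12} = \frac{119 \left(\left(-13\right) \left(-12\right)\right)}{12} = \frac{119}{12} \cdot 156 = 1547$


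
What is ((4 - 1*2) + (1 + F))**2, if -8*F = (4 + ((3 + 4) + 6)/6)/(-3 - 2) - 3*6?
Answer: 1682209/57600 ≈ 29.205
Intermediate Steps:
F = 577/240 (F = -((4 + ((3 + 4) + 6)/6)/(-3 - 2) - 3*6)/8 = -((4 + (7 + 6)*(1/6))/(-5) - 18)/8 = -((4 + 13*(1/6))*(-1/5) - 18)/8 = -((4 + 13/6)*(-1/5) - 18)/8 = -((37/6)*(-1/5) - 18)/8 = -(-37/30 - 18)/8 = -1/8*(-577/30) = 577/240 ≈ 2.4042)
((4 - 1*2) + (1 + F))**2 = ((4 - 1*2) + (1 + 577/240))**2 = ((4 - 2) + 817/240)**2 = (2 + 817/240)**2 = (1297/240)**2 = 1682209/57600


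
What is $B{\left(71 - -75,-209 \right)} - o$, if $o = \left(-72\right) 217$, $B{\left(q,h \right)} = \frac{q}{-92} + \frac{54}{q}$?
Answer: $\frac{52461305}{3358} \approx 15623.0$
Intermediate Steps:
$B{\left(q,h \right)} = \frac{54}{q} - \frac{q}{92}$ ($B{\left(q,h \right)} = q \left(- \frac{1}{92}\right) + \frac{54}{q} = - \frac{q}{92} + \frac{54}{q} = \frac{54}{q} - \frac{q}{92}$)
$o = -15624$
$B{\left(71 - -75,-209 \right)} - o = \left(\frac{54}{71 - -75} - \frac{71 - -75}{92}\right) - -15624 = \left(\frac{54}{71 + 75} - \frac{71 + 75}{92}\right) + 15624 = \left(\frac{54}{146} - \frac{73}{46}\right) + 15624 = \left(54 \cdot \frac{1}{146} - \frac{73}{46}\right) + 15624 = \left(\frac{27}{73} - \frac{73}{46}\right) + 15624 = - \frac{4087}{3358} + 15624 = \frac{52461305}{3358}$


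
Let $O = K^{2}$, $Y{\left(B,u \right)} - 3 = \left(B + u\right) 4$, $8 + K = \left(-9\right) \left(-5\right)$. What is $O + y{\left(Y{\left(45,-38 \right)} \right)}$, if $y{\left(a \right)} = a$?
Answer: $1400$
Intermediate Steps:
$K = 37$ ($K = -8 - -45 = -8 + 45 = 37$)
$Y{\left(B,u \right)} = 3 + 4 B + 4 u$ ($Y{\left(B,u \right)} = 3 + \left(B + u\right) 4 = 3 + \left(4 B + 4 u\right) = 3 + 4 B + 4 u$)
$O = 1369$ ($O = 37^{2} = 1369$)
$O + y{\left(Y{\left(45,-38 \right)} \right)} = 1369 + \left(3 + 4 \cdot 45 + 4 \left(-38\right)\right) = 1369 + \left(3 + 180 - 152\right) = 1369 + 31 = 1400$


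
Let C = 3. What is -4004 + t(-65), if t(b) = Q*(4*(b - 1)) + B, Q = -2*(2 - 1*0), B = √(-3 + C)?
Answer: -2948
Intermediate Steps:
B = 0 (B = √(-3 + 3) = √0 = 0)
Q = -4 (Q = -2*(2 + 0) = -2*2 = -4)
t(b) = 16 - 16*b (t(b) = -16*(b - 1) + 0 = -16*(-1 + b) + 0 = -4*(-4 + 4*b) + 0 = (16 - 16*b) + 0 = 16 - 16*b)
-4004 + t(-65) = -4004 + (16 - 16*(-65)) = -4004 + (16 + 1040) = -4004 + 1056 = -2948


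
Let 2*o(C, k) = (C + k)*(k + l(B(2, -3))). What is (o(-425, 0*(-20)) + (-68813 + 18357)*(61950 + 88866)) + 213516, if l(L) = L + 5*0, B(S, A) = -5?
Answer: -15218715035/2 ≈ -7.6094e+9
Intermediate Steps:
l(L) = L (l(L) = L + 0 = L)
o(C, k) = (-5 + k)*(C + k)/2 (o(C, k) = ((C + k)*(k - 5))/2 = ((C + k)*(-5 + k))/2 = ((-5 + k)*(C + k))/2 = (-5 + k)*(C + k)/2)
(o(-425, 0*(-20)) + (-68813 + 18357)*(61950 + 88866)) + 213516 = (((0*(-20))²/2 - 5/2*(-425) - 0*(-20) + (½)*(-425)*(0*(-20))) + (-68813 + 18357)*(61950 + 88866)) + 213516 = (((½)*0² + 2125/2 - 5/2*0 + (½)*(-425)*0) - 50456*150816) + 213516 = (((½)*0 + 2125/2 + 0 + 0) - 7609572096) + 213516 = ((0 + 2125/2 + 0 + 0) - 7609572096) + 213516 = (2125/2 - 7609572096) + 213516 = -15219142067/2 + 213516 = -15218715035/2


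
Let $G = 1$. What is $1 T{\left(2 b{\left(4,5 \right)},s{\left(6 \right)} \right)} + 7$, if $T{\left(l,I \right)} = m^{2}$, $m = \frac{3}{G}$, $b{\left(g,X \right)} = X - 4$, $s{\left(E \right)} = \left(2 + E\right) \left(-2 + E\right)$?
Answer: $16$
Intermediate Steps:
$s{\left(E \right)} = \left(-2 + E\right) \left(2 + E\right)$
$b{\left(g,X \right)} = -4 + X$
$m = 3$ ($m = \frac{3}{1} = 3 \cdot 1 = 3$)
$T{\left(l,I \right)} = 9$ ($T{\left(l,I \right)} = 3^{2} = 9$)
$1 T{\left(2 b{\left(4,5 \right)},s{\left(6 \right)} \right)} + 7 = 1 \cdot 9 + 7 = 9 + 7 = 16$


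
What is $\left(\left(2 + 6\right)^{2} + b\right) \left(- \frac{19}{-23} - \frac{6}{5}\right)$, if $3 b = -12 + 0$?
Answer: $- \frac{516}{23} \approx -22.435$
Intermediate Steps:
$b = -4$ ($b = \frac{-12 + 0}{3} = \frac{1}{3} \left(-12\right) = -4$)
$\left(\left(2 + 6\right)^{2} + b\right) \left(- \frac{19}{-23} - \frac{6}{5}\right) = \left(\left(2 + 6\right)^{2} - 4\right) \left(- \frac{19}{-23} - \frac{6}{5}\right) = \left(8^{2} - 4\right) \left(\left(-19\right) \left(- \frac{1}{23}\right) - \frac{6}{5}\right) = \left(64 - 4\right) \left(\frac{19}{23} - \frac{6}{5}\right) = 60 \left(- \frac{43}{115}\right) = - \frac{516}{23}$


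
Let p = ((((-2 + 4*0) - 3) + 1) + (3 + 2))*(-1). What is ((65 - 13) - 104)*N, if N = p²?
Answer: -52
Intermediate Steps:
p = -1 (p = ((((-2 + 0) - 3) + 1) + 5)*(-1) = (((-2 - 3) + 1) + 5)*(-1) = ((-5 + 1) + 5)*(-1) = (-4 + 5)*(-1) = 1*(-1) = -1)
N = 1 (N = (-1)² = 1)
((65 - 13) - 104)*N = ((65 - 13) - 104)*1 = (52 - 104)*1 = -52*1 = -52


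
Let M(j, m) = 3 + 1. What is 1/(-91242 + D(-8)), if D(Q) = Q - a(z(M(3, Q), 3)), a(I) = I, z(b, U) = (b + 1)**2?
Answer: -1/91275 ≈ -1.0956e-5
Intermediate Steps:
M(j, m) = 4
z(b, U) = (1 + b)**2
D(Q) = -25 + Q (D(Q) = Q - (1 + 4)**2 = Q - 1*5**2 = Q - 1*25 = Q - 25 = -25 + Q)
1/(-91242 + D(-8)) = 1/(-91242 + (-25 - 8)) = 1/(-91242 - 33) = 1/(-91275) = -1/91275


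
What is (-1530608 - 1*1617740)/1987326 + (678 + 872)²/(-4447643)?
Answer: -9388639329382/4419458286309 ≈ -2.1244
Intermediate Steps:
(-1530608 - 1*1617740)/1987326 + (678 + 872)²/(-4447643) = (-1530608 - 1617740)*(1/1987326) + 1550²*(-1/4447643) = -3148348*1/1987326 + 2402500*(-1/4447643) = -1574174/993663 - 2402500/4447643 = -9388639329382/4419458286309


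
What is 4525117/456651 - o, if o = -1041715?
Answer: 475704721582/456651 ≈ 1.0417e+6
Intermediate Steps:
4525117/456651 - o = 4525117/456651 - 1*(-1041715) = 4525117*(1/456651) + 1041715 = 4525117/456651 + 1041715 = 475704721582/456651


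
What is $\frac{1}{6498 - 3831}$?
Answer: $\frac{1}{2667} \approx 0.00037495$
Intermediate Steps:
$\frac{1}{6498 - 3831} = \frac{1}{2667}$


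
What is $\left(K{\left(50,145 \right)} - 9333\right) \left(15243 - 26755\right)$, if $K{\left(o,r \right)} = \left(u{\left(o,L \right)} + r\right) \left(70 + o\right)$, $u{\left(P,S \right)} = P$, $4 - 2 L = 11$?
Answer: $-161939304$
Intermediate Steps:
$L = - \frac{7}{2}$ ($L = 2 - \frac{11}{2} = - \frac{7}{2} \approx -3.5$)
$K{\left(o,r \right)} = \left(70 + o\right) \left(o + r\right)$ ($K{\left(o,r \right)} = \left(o + r\right) \left(70 + o\right) = \left(70 + o\right) \left(o + r\right)$)
$\left(K{\left(50,145 \right)} - 9333\right) \left(15243 - 26755\right) = \left(\left(50^{2} + 70 \cdot 50 + 70 \cdot 145 + 50 \cdot 145\right) - 9333\right) \left(15243 - 26755\right) = \left(\left(2500 + 3500 + 10150 + 7250\right) - 9333\right) \left(-11512\right) = \left(23400 - 9333\right) \left(-11512\right) = 14067 \left(-11512\right) = -161939304$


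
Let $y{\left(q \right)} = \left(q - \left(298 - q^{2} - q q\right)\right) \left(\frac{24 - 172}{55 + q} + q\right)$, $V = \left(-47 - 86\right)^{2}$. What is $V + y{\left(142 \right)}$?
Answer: $\frac{1121310805}{197} \approx 5.6919 \cdot 10^{6}$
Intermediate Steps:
$V = 17689$ ($V = \left(-133\right)^{2} = 17689$)
$y{\left(q \right)} = \left(q - \frac{148}{55 + q}\right) \left(-298 + q + 2 q^{2}\right)$ ($y{\left(q \right)} = \left(q + \left(\left(q^{2} + q^{2}\right) - 298\right)\right) \left(- \frac{148}{55 + q} + q\right) = \left(q + \left(2 q^{2} - 298\right)\right) \left(q - \frac{148}{55 + q}\right) = \left(q + \left(-298 + 2 q^{2}\right)\right) \left(q - \frac{148}{55 + q}\right) = \left(-298 + q + 2 q^{2}\right) \left(q - \frac{148}{55 + q}\right) = \left(q - \frac{148}{55 + q}\right) \left(-298 + q + 2 q^{2}\right)$)
$V + y{\left(142 \right)} = 17689 + \frac{44104 - 2348396 - 539 \cdot 142^{2} + 2 \cdot 142^{4} + 111 \cdot 142^{3}}{55 + 142} = 17689 + \frac{44104 - 2348396 - 10868396 + 2 \cdot 406586896 + 111 \cdot 2863288}{197} = 17689 + \frac{44104 - 2348396 - 10868396 + 813173792 + 317824968}{197} = 17689 + \frac{1}{197} \cdot 1117826072 = 17689 + \frac{1117826072}{197} = \frac{1121310805}{197}$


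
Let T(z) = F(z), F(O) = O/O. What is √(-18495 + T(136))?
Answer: I*√18494 ≈ 135.99*I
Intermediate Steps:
F(O) = 1
T(z) = 1
√(-18495 + T(136)) = √(-18495 + 1) = √(-18494) = I*√18494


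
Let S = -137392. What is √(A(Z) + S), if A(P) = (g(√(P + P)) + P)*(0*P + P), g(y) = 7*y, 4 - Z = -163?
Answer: √(-109503 + 1169*√334) ≈ 296.88*I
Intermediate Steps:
Z = 167 (Z = 4 - 1*(-163) = 4 + 163 = 167)
A(P) = P*(P + 7*√2*√P) (A(P) = (7*√(P + P) + P)*(0*P + P) = (7*√(2*P) + P)*(0 + P) = (7*(√2*√P) + P)*P = (7*√2*√P + P)*P = (P + 7*√2*√P)*P = P*(P + 7*√2*√P))
√(A(Z) + S) = √(167*(167 + 7*√2*√167) - 137392) = √(167*(167 + 7*√334) - 137392) = √((27889 + 1169*√334) - 137392) = √(-109503 + 1169*√334)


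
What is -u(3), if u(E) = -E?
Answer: 3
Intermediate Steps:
-u(3) = -(-1)*3 = -1*(-3) = 3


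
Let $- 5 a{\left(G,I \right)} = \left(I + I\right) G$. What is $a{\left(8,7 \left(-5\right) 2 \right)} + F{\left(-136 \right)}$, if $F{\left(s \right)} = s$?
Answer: $88$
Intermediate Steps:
$a{\left(G,I \right)} = - \frac{2 G I}{5}$ ($a{\left(G,I \right)} = - \frac{\left(I + I\right) G}{5} = - \frac{2 I G}{5} = - \frac{2 G I}{5}$)
$a{\left(8,7 \left(-5\right) 2 \right)} + F{\left(-136 \right)} = \left(- \frac{2}{5}\right) 8 \cdot 7 \left(-5\right) 2 - 136 = \left(- \frac{2}{5}\right) 8 \left(\left(-35\right) 2\right) - 136 = \left(- \frac{2}{5}\right) 8 \left(-70\right) - 136 = 224 - 136 = 88$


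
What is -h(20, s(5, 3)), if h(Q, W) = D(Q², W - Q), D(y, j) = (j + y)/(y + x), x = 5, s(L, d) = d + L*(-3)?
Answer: -368/405 ≈ -0.90864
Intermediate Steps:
s(L, d) = d - 3*L
D(y, j) = (j + y)/(5 + y) (D(y, j) = (j + y)/(y + 5) = (j + y)/(5 + y))
h(Q, W) = (W + Q² - Q)/(5 + Q²) (h(Q, W) = ((W - Q) + Q²)/(5 + Q²) = (W + Q² - Q)/(5 + Q²))
-h(20, s(5, 3)) = -((3 - 3*5) + 20² - 1*20)/(5 + 20²) = -((3 - 15) + 400 - 20)/(5 + 400) = -(-12 + 400 - 20)/405 = -368/405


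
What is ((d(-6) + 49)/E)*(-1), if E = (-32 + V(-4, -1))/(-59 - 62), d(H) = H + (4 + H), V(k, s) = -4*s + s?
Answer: -4961/29 ≈ -171.07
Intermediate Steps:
V(k, s) = -3*s
d(H) = 4 + 2*H
E = 29/121 (E = (-32 - 3*(-1))/(-59 - 62) = (-32 + 3)/(-121) = -29*(-1/121) = 29/121 ≈ 0.23967)
((d(-6) + 49)/E)*(-1) = (((4 + 2*(-6)) + 49)/(29/121))*(-1) = (((4 - 12) + 49)*(121/29))*(-1) = ((-8 + 49)*(121/29))*(-1) = (41*(121/29))*(-1) = (4961/29)*(-1) = -4961/29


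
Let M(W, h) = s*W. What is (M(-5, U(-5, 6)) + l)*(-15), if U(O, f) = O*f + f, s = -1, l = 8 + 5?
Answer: -270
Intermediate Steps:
l = 13
U(O, f) = f + O*f
M(W, h) = -W
(M(-5, U(-5, 6)) + l)*(-15) = (-1*(-5) + 13)*(-15) = (5 + 13)*(-15) = 18*(-15) = -270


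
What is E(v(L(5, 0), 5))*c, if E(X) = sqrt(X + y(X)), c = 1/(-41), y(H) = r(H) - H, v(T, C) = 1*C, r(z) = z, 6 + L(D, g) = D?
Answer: -sqrt(5)/41 ≈ -0.054538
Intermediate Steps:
L(D, g) = -6 + D
v(T, C) = C
y(H) = 0 (y(H) = H - H = 0)
c = -1/41 ≈ -0.024390
E(X) = sqrt(X) (E(X) = sqrt(X + 0) = sqrt(X))
E(v(L(5, 0), 5))*c = sqrt(5)*(-1/41) = -sqrt(5)/41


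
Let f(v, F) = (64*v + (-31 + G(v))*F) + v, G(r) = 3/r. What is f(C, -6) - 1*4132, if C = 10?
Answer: -16489/5 ≈ -3297.8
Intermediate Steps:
f(v, F) = 65*v + F*(-31 + 3/v) (f(v, F) = (64*v + (-31 + 3/v)*F) + v = (64*v + F*(-31 + 3/v)) + v = 65*v + F*(-31 + 3/v))
f(C, -6) - 1*4132 = (-31*(-6) + 65*10 + 3*(-6)/10) - 1*4132 = (186 + 650 + 3*(-6)*(⅒)) - 4132 = (186 + 650 - 9/5) - 4132 = 4171/5 - 4132 = -16489/5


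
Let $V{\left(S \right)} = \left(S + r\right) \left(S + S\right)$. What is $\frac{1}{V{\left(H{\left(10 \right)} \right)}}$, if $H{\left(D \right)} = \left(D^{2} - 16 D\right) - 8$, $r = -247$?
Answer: $\frac{1}{42840} \approx 2.3343 \cdot 10^{-5}$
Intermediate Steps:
$H{\left(D \right)} = -8 + D^{2} - 16 D$
$V{\left(S \right)} = 2 S \left(-247 + S\right)$ ($V{\left(S \right)} = \left(S - 247\right) \left(S + S\right) = \left(-247 + S\right) 2 S = 2 S \left(-247 + S\right)$)
$\frac{1}{V{\left(H{\left(10 \right)} \right)}} = \frac{1}{2 \left(-8 + 10^{2} - 160\right) \left(-247 - \left(168 - 100\right)\right)} = \frac{1}{2 \left(-8 + 100 - 160\right) \left(-247 - 68\right)} = \frac{1}{2 \left(-68\right) \left(-247 - 68\right)} = \frac{1}{2 \left(-68\right) \left(-315\right)} = \frac{1}{42840}$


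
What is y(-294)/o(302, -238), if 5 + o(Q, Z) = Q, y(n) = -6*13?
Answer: -26/99 ≈ -0.26263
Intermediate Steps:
y(n) = -78
o(Q, Z) = -5 + Q
y(-294)/o(302, -238) = -78/(-5 + 302) = -78/297 = -78*1/297 = -26/99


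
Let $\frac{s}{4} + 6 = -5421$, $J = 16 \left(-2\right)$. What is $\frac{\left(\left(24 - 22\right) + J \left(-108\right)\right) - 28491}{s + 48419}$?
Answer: $- \frac{25033}{26711} \approx -0.93718$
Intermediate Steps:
$J = -32$
$s = -21708$ ($s = -24 + 4 \left(-5421\right) = -24 - 21684 = -21708$)
$\frac{\left(\left(24 - 22\right) + J \left(-108\right)\right) - 28491}{s + 48419} = \frac{\left(\left(24 - 22\right) - -3456\right) - 28491}{-21708 + 48419} = \frac{\left(2 + 3456\right) - 28491}{26711} = \left(3458 - 28491\right) \frac{1}{26711} = \left(-25033\right) \frac{1}{26711} = - \frac{25033}{26711}$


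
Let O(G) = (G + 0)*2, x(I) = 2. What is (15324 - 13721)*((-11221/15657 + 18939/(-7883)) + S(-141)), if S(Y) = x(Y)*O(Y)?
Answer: -112203897298850/123424131 ≈ -9.0909e+5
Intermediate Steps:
O(G) = 2*G (O(G) = G*2 = 2*G)
S(Y) = 4*Y (S(Y) = 2*(2*Y) = 4*Y)
(15324 - 13721)*((-11221/15657 + 18939/(-7883)) + S(-141)) = (15324 - 13721)*((-11221/15657 + 18939/(-7883)) + 4*(-141)) = 1603*((-11221*1/15657 + 18939*(-1/7883)) - 564) = 1603*((-11221/15657 - 18939/7883) - 564) = 1603*(-384983066/123424131 - 564) = 1603*(-69996192950/123424131) = -112203897298850/123424131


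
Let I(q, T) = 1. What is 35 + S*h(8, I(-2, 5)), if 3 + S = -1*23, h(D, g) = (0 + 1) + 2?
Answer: -43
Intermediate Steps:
h(D, g) = 3 (h(D, g) = 1 + 2 = 3)
S = -26 (S = -3 - 1*23 = -3 - 23 = -26)
35 + S*h(8, I(-2, 5)) = 35 - 26*3 = 35 - 78 = -43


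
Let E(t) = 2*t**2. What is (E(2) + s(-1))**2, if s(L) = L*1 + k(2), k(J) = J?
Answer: 81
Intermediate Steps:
s(L) = 2 + L (s(L) = L*1 + 2 = L + 2 = 2 + L)
(E(2) + s(-1))**2 = (2*2**2 + (2 - 1))**2 = (2*4 + 1)**2 = (8 + 1)**2 = 9**2 = 81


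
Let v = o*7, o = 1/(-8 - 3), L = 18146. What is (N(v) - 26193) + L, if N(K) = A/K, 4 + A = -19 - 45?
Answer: -55581/7 ≈ -7940.1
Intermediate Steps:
o = -1/11 (o = 1/(-11) = -1/11 ≈ -0.090909)
v = -7/11 (v = -1/11*7 = -7/11 ≈ -0.63636)
A = -68 (A = -4 + (-19 - 45) = -4 - 64 = -68)
N(K) = -68/K
(N(v) - 26193) + L = (-68/(-7/11) - 26193) + 18146 = (-68*(-11/7) - 26193) + 18146 = (748/7 - 26193) + 18146 = -182603/7 + 18146 = -55581/7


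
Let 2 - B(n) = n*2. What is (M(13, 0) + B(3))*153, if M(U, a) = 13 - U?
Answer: -612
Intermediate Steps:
B(n) = 2 - 2*n (B(n) = 2 - n*2 = 2 - 2*n)
(M(13, 0) + B(3))*153 = ((13 - 1*13) + (2 - 2*3))*153 = ((13 - 13) + (2 - 6))*153 = (0 - 4)*153 = -4*153 = -612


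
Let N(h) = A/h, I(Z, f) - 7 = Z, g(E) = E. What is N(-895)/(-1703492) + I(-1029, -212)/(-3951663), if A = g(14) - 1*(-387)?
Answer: 1559751714343/6024805544940420 ≈ 0.00025889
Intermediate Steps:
I(Z, f) = 7 + Z
A = 401 (A = 14 - 1*(-387) = 14 + 387 = 401)
N(h) = 401/h
N(-895)/(-1703492) + I(-1029, -212)/(-3951663) = (401/(-895))/(-1703492) + (7 - 1029)/(-3951663) = (401*(-1/895))*(-1/1703492) - 1022*(-1/3951663) = -401/895*(-1/1703492) + 1022/3951663 = 401/1524625340 + 1022/3951663 = 1559751714343/6024805544940420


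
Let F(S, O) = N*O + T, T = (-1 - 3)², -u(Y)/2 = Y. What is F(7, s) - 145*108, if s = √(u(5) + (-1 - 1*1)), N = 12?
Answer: -15644 + 24*I*√3 ≈ -15644.0 + 41.569*I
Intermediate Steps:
u(Y) = -2*Y
T = 16 (T = (-4)² = 16)
s = 2*I*√3 (s = √(-2*5 + (-1 - 1*1)) = √(-10 + (-1 - 1)) = √(-10 - 2) = √(-12) = 2*I*√3 ≈ 3.4641*I)
F(S, O) = 16 + 12*O (F(S, O) = 12*O + 16 = 16 + 12*O)
F(7, s) - 145*108 = (16 + 12*(2*I*√3)) - 145*108 = (16 + 24*I*√3) - 15660 = -15644 + 24*I*√3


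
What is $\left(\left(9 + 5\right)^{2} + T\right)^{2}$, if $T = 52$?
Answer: $61504$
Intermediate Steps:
$\left(\left(9 + 5\right)^{2} + T\right)^{2} = \left(\left(9 + 5\right)^{2} + 52\right)^{2} = \left(14^{2} + 52\right)^{2} = \left(196 + 52\right)^{2} = 248^{2} = 61504$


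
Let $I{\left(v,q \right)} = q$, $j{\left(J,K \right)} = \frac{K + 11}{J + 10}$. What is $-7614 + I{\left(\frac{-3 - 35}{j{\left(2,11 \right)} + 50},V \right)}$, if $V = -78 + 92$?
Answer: $-7600$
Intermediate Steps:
$j{\left(J,K \right)} = \frac{11 + K}{10 + J}$
$V = 14$
$-7614 + I{\left(\frac{-3 - 35}{j{\left(2,11 \right)} + 50},V \right)} = -7614 + 14 = -7600$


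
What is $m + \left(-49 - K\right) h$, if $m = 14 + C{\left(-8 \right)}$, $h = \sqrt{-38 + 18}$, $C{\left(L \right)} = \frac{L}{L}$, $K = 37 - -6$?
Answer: $15 - 184 i \sqrt{5} \approx 15.0 - 411.44 i$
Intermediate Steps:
$K = 43$ ($K = 37 + 6 = 43$)
$C{\left(L \right)} = 1$
$h = 2 i \sqrt{5}$ ($h = \sqrt{-20} = 2 i \sqrt{5} \approx 4.4721 i$)
$m = 15$ ($m = 14 + 1 = 15$)
$m + \left(-49 - K\right) h = 15 + \left(-49 - 43\right) 2 i \sqrt{5} = 15 - 92 \cdot 2 i \sqrt{5} = 15 - 184 i \sqrt{5}$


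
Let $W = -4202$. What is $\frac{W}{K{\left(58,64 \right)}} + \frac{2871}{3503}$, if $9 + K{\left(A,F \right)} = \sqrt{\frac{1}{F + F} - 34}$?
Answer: $\frac{16999244361}{51560657} + \frac{33616 i \sqrt{8702}}{14719} \approx 329.69 + 213.05 i$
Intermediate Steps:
$K{\left(A,F \right)} = -9 + \sqrt{-34 + \frac{1}{2 F}}$ ($K{\left(A,F \right)} = -9 + \sqrt{\frac{1}{F + F} - 34} = -9 + \sqrt{\frac{1}{2 F} - 34} = -9 + \sqrt{-34 + \frac{1}{2 F}}$)
$\frac{W}{K{\left(58,64 \right)}} + \frac{2871}{3503} = - \frac{4202}{-9 + \frac{\sqrt{-136 + \frac{2}{64}}}{2}} + \frac{2871}{3503} = - \frac{4202}{-9 + \frac{\sqrt{-136 + 2 \cdot \frac{1}{64}}}{2}} + 2871 \cdot \frac{1}{3503} = - \frac{4202}{-9 + \frac{\sqrt{-136 + \frac{1}{32}}}{2}} + \frac{2871}{3503} = - \frac{4202}{-9 + \frac{\sqrt{- \frac{4351}{32}}}{2}} + \frac{2871}{3503} = - \frac{4202}{-9 + \frac{\frac{1}{8} i \sqrt{8702}}{2}} + \frac{2871}{3503} = - \frac{4202}{-9 + \frac{i \sqrt{8702}}{16}} + \frac{2871}{3503} = \frac{2871}{3503} - \frac{4202}{-9 + \frac{i \sqrt{8702}}{16}}$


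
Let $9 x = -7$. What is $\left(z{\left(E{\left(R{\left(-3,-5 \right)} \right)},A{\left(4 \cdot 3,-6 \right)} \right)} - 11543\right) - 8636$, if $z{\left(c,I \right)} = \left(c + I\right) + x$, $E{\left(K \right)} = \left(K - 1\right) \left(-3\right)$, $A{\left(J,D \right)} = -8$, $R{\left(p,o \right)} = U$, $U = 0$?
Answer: $- \frac{181663}{9} \approx -20185.0$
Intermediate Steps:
$R{\left(p,o \right)} = 0$
$x = - \frac{7}{9}$ ($x = \frac{1}{9} \left(-7\right) = - \frac{7}{9} \approx -0.77778$)
$E{\left(K \right)} = 3 - 3 K$ ($E{\left(K \right)} = \left(-1 + K\right) \left(-3\right) = 3 - 3 K$)
$z{\left(c,I \right)} = - \frac{7}{9} + I + c$ ($z{\left(c,I \right)} = \left(c + I\right) - \frac{7}{9} = \left(I + c\right) - \frac{7}{9} = - \frac{7}{9} + I + c$)
$\left(z{\left(E{\left(R{\left(-3,-5 \right)} \right)},A{\left(4 \cdot 3,-6 \right)} \right)} - 11543\right) - 8636 = \left(\left(- \frac{7}{9} - 8 + \left(3 - 0\right)\right) - 11543\right) - 8636 = \left(\left(- \frac{7}{9} - 8 + \left(3 + 0\right)\right) - 11543\right) - 8636 = \left(\left(- \frac{7}{9} - 8 + 3\right) - 11543\right) - 8636 = \left(- \frac{52}{9} - 11543\right) - 8636 = - \frac{103939}{9} - 8636 = - \frac{181663}{9}$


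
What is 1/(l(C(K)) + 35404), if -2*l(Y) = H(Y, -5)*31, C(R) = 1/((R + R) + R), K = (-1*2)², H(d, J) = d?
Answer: 24/849665 ≈ 2.8246e-5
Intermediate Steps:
K = 4 (K = (-2)² = 4)
C(R) = 1/(3*R) (C(R) = 1/(2*R + R) = 1/(3*R))
l(Y) = -31*Y/2 (l(Y) = -Y*31/2 = -31*Y/2)
1/(l(C(K)) + 35404) = 1/(-31/(6*4) + 35404) = 1/(-31/2*1/12 + 35404) = 1/(-31/24 + 35404) = 1/(849665/24) = 24/849665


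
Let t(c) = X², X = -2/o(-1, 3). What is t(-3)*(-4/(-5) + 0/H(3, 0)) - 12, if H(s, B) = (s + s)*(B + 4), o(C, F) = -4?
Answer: -59/5 ≈ -11.800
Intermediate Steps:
H(s, B) = 2*s*(4 + B) (H(s, B) = (2*s)*(4 + B) = 2*s*(4 + B))
X = ½ (X = -2/(-4) = -2*(-¼) = ½ ≈ 0.50000)
t(c) = ¼ (t(c) = (½)² = ¼)
t(-3)*(-4/(-5) + 0/H(3, 0)) - 12 = (-4/(-5) + 0/((2*3*(4 + 0))))/4 - 12 = (-4*(-⅕) + 0/((2*3*4)))/4 - 12 = (⅘ + 0/24)/4 - 12 = (⅘ + 0*(1/24))/4 - 12 = (⅘ + 0)/4 - 12 = (¼)*(⅘) - 12 = ⅕ - 12 = -59/5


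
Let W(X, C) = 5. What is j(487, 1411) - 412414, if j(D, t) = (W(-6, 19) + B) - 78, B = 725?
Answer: -411762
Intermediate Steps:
j(D, t) = 652 (j(D, t) = (5 + 725) - 78 = 730 - 78 = 652)
j(487, 1411) - 412414 = 652 - 412414 = -411762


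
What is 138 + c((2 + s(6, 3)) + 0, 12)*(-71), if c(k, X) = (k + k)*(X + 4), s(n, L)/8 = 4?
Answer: -77110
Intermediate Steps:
s(n, L) = 32 (s(n, L) = 8*4 = 32)
c(k, X) = 2*k*(4 + X) (c(k, X) = (2*k)*(4 + X) = 2*k*(4 + X))
138 + c((2 + s(6, 3)) + 0, 12)*(-71) = 138 + (2*((2 + 32) + 0)*(4 + 12))*(-71) = 138 + (2*(34 + 0)*16)*(-71) = 138 + (2*34*16)*(-71) = 138 + 1088*(-71) = 138 - 77248 = -77110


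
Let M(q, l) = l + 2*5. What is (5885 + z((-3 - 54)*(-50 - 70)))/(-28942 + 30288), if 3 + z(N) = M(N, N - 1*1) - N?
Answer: 5891/1346 ≈ 4.3767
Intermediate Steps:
M(q, l) = 10 + l (M(q, l) = l + 10 = 10 + l)
z(N) = 6 (z(N) = -3 + ((10 + (N - 1*1)) - N) = -3 + ((10 + (N - 1)) - N) = -3 + ((10 + (-1 + N)) - N) = -3 + ((9 + N) - N) = -3 + 9 = 6)
(5885 + z((-3 - 54)*(-50 - 70)))/(-28942 + 30288) = (5885 + 6)/(-28942 + 30288) = 5891/1346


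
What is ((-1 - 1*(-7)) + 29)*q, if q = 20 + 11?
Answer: 1085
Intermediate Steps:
q = 31
((-1 - 1*(-7)) + 29)*q = ((-1 - 1*(-7)) + 29)*31 = ((-1 + 7) + 29)*31 = (6 + 29)*31 = 35*31 = 1085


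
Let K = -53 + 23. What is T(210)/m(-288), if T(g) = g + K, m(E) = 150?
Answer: 6/5 ≈ 1.2000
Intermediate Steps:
K = -30
T(g) = -30 + g (T(g) = g - 30 = -30 + g)
T(210)/m(-288) = (-30 + 210)/150 = 180*(1/150) = 6/5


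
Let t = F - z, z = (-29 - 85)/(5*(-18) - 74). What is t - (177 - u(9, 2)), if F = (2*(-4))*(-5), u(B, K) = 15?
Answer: -10061/82 ≈ -122.70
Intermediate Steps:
F = 40 (F = -8*(-5) = 40)
z = 57/82 (z = -114/(-90 - 74) = -114/(-164) = -114*(-1/164) = 57/82 ≈ 0.69512)
t = 3223/82 (t = 40 - 1*57/82 = 40 - 57/82 = 3223/82 ≈ 39.305)
t - (177 - u(9, 2)) = 3223/82 - (177 - 1*15) = 3223/82 - (177 - 15) = 3223/82 - 1*162 = 3223/82 - 162 = -10061/82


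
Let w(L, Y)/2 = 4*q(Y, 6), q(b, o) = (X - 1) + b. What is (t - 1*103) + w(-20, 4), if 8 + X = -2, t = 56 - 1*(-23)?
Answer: -80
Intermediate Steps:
t = 79 (t = 56 + 23 = 79)
X = -10 (X = -8 - 2 = -10)
q(b, o) = -11 + b (q(b, o) = (-10 - 1) + b = -11 + b)
w(L, Y) = -88 + 8*Y (w(L, Y) = 2*(4*(-11 + Y)) = 2*(-44 + 4*Y) = -88 + 8*Y)
(t - 1*103) + w(-20, 4) = (79 - 1*103) + (-88 + 8*4) = (79 - 103) + (-88 + 32) = -24 - 56 = -80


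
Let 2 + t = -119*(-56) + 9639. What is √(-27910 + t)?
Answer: I*√11609 ≈ 107.75*I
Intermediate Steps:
t = 16301 (t = -2 + (-119*(-56) + 9639) = -2 + (6664 + 9639) = -2 + 16303 = 16301)
√(-27910 + t) = √(-27910 + 16301) = √(-11609) = I*√11609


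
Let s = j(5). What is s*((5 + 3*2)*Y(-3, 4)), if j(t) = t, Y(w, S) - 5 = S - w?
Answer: 660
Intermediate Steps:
Y(w, S) = 5 + S - w (Y(w, S) = 5 + (S - w) = 5 + S - w)
s = 5
s*((5 + 3*2)*Y(-3, 4)) = 5*((5 + 3*2)*(5 + 4 - 1*(-3))) = 5*((5 + 6)*(5 + 4 + 3)) = 5*(11*12) = 5*132 = 660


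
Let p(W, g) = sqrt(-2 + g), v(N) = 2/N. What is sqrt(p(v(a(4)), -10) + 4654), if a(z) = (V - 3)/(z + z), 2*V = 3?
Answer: sqrt(4654 + 2*I*sqrt(3)) ≈ 68.22 + 0.0254*I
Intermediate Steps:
V = 3/2 (V = (1/2)*3 = 3/2 ≈ 1.5000)
a(z) = -3/(4*z) (a(z) = (3/2 - 3)/(z + z) = -3*1/(2*z)/2 = -3/(4*z))
sqrt(p(v(a(4)), -10) + 4654) = sqrt(sqrt(-2 - 10) + 4654) = sqrt(sqrt(-12) + 4654) = sqrt(2*I*sqrt(3) + 4654) = sqrt(4654 + 2*I*sqrt(3))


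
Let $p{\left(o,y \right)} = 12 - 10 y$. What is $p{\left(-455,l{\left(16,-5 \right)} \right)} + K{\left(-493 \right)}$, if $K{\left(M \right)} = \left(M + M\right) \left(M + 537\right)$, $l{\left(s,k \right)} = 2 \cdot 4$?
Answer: $-43452$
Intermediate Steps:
$l{\left(s,k \right)} = 8$
$K{\left(M \right)} = 2 M \left(537 + M\right)$
$p{\left(-455,l{\left(16,-5 \right)} \right)} + K{\left(-493 \right)} = \left(12 - 80\right) + 2 \left(-493\right) \left(537 - 493\right) = \left(12 - 80\right) + 2 \left(-493\right) 44 = -68 - 43384 = -43452$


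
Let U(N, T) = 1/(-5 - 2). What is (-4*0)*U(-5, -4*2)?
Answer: 0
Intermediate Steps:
U(N, T) = -⅐ (U(N, T) = 1/(-7) = -⅐)
(-4*0)*U(-5, -4*2) = -4*0*(-⅐) = 0*(-⅐) = 0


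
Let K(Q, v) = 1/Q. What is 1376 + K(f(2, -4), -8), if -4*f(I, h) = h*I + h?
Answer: 4129/3 ≈ 1376.3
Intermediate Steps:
f(I, h) = -h/4 - I*h/4 (f(I, h) = -(h*I + h)/4 = -(I*h + h)/4 = -(h + I*h)/4 = -h/4 - I*h/4)
1376 + K(f(2, -4), -8) = 1376 + 1/(-1/4*(-4)*(1 + 2)) = 1376 + 1/(-1/4*(-4)*3) = 1376 + 1/3 = 4129/3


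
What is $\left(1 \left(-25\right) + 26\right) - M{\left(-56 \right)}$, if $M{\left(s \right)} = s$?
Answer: $57$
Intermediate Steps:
$\left(1 \left(-25\right) + 26\right) - M{\left(-56 \right)} = \left(1 \left(-25\right) + 26\right) - -56 = \left(-25 + 26\right) + 56 = 1 + 56 = 57$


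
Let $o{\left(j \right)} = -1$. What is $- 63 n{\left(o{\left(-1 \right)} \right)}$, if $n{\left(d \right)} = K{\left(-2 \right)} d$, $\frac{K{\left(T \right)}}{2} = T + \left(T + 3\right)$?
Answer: $-126$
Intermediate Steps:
$K{\left(T \right)} = 6 + 4 T$ ($K{\left(T \right)} = 2 \left(T + \left(T + 3\right)\right) = 2 \left(T + \left(3 + T\right)\right) = 2 \left(3 + 2 T\right) = 6 + 4 T$)
$n{\left(d \right)} = - 2 d$ ($n{\left(d \right)} = \left(6 + 4 \left(-2\right)\right) d = \left(6 - 8\right) d = - 2 d$)
$- 63 n{\left(o{\left(-1 \right)} \right)} = - 63 \left(\left(-2\right) \left(-1\right)\right) = \left(-63\right) 2 = -126$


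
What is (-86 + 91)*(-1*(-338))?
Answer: 1690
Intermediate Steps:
(-86 + 91)*(-1*(-338)) = 5*338 = 1690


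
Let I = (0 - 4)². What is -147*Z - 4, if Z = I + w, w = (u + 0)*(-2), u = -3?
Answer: -3238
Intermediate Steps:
I = 16 (I = (-4)² = 16)
w = 6 (w = (-3 + 0)*(-2) = -3*(-2) = 6)
Z = 22 (Z = 16 + 6 = 22)
-147*Z - 4 = -147*22 - 4 = -3234 - 4 = -3238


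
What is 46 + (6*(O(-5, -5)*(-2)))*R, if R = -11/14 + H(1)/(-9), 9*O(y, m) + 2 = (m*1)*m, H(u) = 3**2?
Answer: 2116/21 ≈ 100.76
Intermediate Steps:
H(u) = 9
O(y, m) = -2/9 + m**2/9 (O(y, m) = -2/9 + ((m*1)*m)/9 = -2/9 + (m*m)/9 = -2/9 + m**2/9)
R = -25/14 (R = -11/14 + 9/(-9) = -11*1/14 + 9*(-1/9) = -11/14 - 1 = -25/14 ≈ -1.7857)
46 + (6*(O(-5, -5)*(-2)))*R = 46 + (6*((-2/9 + (1/9)*(-5)**2)*(-2)))*(-25/14) = 46 + (6*((-2/9 + (1/9)*25)*(-2)))*(-25/14) = 46 + (6*((-2/9 + 25/9)*(-2)))*(-25/14) = 46 + (6*((23/9)*(-2)))*(-25/14) = 46 + (6*(-46/9))*(-25/14) = 46 - 92/3*(-25/14) = 46 + 1150/21 = 2116/21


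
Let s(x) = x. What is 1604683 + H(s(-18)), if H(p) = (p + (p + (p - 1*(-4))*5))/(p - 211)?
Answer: 367472513/229 ≈ 1.6047e+6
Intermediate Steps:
H(p) = (20 + 7*p)/(-211 + p) (H(p) = (p + (p + (p + 4)*5))/(-211 + p) = (p + (p + (4 + p)*5))/(-211 + p) = (p + (p + (20 + 5*p)))/(-211 + p) = (p + (20 + 6*p))/(-211 + p) = (20 + 7*p)/(-211 + p))
1604683 + H(s(-18)) = 1604683 + (20 + 7*(-18))/(-211 - 18) = 1604683 + (20 - 126)/(-229) = 1604683 - 1/229*(-106) = 1604683 + 106/229 = 367472513/229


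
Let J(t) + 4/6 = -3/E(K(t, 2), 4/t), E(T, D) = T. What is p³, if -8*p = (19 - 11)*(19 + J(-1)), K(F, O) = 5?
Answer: -18821096/3375 ≈ -5576.6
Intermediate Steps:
J(t) = -19/15 (J(t) = -⅔ - 3/5 = -⅔ - 3*⅕ = -⅔ - ⅗ = -19/15)
p = -266/15 (p = -(19 - 11)*(19 - 19/15)/8 = -266/15 ≈ -17.733)
p³ = (-266/15)³ = -18821096/3375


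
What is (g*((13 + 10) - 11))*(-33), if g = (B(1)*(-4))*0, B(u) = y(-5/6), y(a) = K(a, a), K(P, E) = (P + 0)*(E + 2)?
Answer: 0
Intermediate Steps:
K(P, E) = P*(2 + E)
y(a) = a*(2 + a)
B(u) = -35/36 (B(u) = (-5/6)*(2 - 5/6) = (-5*⅙)*(2 - 5*⅙) = -5*(2 - ⅚)/6 = -⅚*7/6 = -35/36)
g = 0 (g = -35/36*(-4)*0 = (35/9)*0 = 0)
(g*((13 + 10) - 11))*(-33) = (0*((13 + 10) - 11))*(-33) = (0*(23 - 11))*(-33) = (0*12)*(-33) = 0*(-33) = 0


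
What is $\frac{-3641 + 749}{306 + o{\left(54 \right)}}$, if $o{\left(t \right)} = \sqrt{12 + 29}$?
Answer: $- \frac{884952}{93595} + \frac{2892 \sqrt{41}}{93595} \approx -9.2573$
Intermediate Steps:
$o{\left(t \right)} = \sqrt{41}$
$\frac{-3641 + 749}{306 + o{\left(54 \right)}} = \frac{-3641 + 749}{306 + \sqrt{41}} = - \frac{2892}{306 + \sqrt{41}}$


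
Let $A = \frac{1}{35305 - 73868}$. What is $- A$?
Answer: $\frac{1}{38563} \approx 2.5932 \cdot 10^{-5}$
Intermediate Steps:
$A = - \frac{1}{38563}$ ($A = \frac{1}{-38563} = - \frac{1}{38563} \approx -2.5932 \cdot 10^{-5}$)
$- A = \left(-1\right) \left(- \frac{1}{38563}\right) = \frac{1}{38563}$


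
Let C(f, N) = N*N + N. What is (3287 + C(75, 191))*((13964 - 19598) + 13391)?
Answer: 309961963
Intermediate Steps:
C(f, N) = N + N² (C(f, N) = N² + N = N + N²)
(3287 + C(75, 191))*((13964 - 19598) + 13391) = (3287 + 191*(1 + 191))*((13964 - 19598) + 13391) = (3287 + 191*192)*(-5634 + 13391) = (3287 + 36672)*7757 = 39959*7757 = 309961963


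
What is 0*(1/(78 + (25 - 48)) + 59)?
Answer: 0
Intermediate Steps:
0*(1/(78 + (25 - 48)) + 59) = 0*(1/(78 - 23) + 59) = 0*(1/55 + 59) = 0*(3246/55) = 0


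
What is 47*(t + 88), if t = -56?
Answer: 1504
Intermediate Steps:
47*(t + 88) = 47*(-56 + 88) = 47*32 = 1504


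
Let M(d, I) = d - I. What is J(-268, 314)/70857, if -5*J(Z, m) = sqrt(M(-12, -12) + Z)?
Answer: -2*I*sqrt(67)/354285 ≈ -4.6208e-5*I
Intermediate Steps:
J(Z, m) = -sqrt(Z)/5 (J(Z, m) = -sqrt((-12 - 1*(-12)) + Z)/5 = -sqrt((-12 + 12) + Z)/5 = -sqrt(0 + Z)/5 = -sqrt(Z)/5)
J(-268, 314)/70857 = -2*I*sqrt(67)/5/70857 = -2*I*sqrt(67)/5*(1/70857) = -2*I*sqrt(67)/354285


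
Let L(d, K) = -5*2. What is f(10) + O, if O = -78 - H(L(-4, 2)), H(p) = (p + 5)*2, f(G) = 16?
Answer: -52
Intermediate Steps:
L(d, K) = -10
H(p) = 10 + 2*p (H(p) = (5 + p)*2 = 10 + 2*p)
O = -68 (O = -78 - (10 + 2*(-10)) = -78 - (10 - 20) = -78 - 1*(-10) = -78 + 10 = -68)
f(10) + O = 16 - 68 = -52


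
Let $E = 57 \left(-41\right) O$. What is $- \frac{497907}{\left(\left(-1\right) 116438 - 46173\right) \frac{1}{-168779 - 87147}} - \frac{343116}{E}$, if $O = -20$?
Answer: $- \frac{496334165641713}{633369845} \approx -7.8364 \cdot 10^{5}$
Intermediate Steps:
$E = 46740$ ($E = 57 \left(-41\right) \left(-20\right) = \left(-2337\right) \left(-20\right) = 46740$)
$- \frac{497907}{\left(\left(-1\right) 116438 - 46173\right) \frac{1}{-168779 - 87147}} - \frac{343116}{E} = - \frac{497907}{\left(\left(-1\right) 116438 - 46173\right) \frac{1}{-168779 - 87147}} - \frac{343116}{46740} = - \frac{497907}{\left(-116438 - 46173\right) \frac{1}{-255926}} - \frac{28593}{3895} = - \frac{497907}{\left(-162611\right) \left(- \frac{1}{255926}\right)} - \frac{28593}{3895} = - \frac{497907}{\frac{162611}{255926}} - \frac{28593}{3895} = \left(-497907\right) \frac{255926}{162611} - \frac{28593}{3895} = - \frac{127427346882}{162611} - \frac{28593}{3895} = - \frac{496334165641713}{633369845}$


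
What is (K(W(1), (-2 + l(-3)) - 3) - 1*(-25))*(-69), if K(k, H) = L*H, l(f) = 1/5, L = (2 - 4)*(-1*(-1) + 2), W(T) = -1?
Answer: -18561/5 ≈ -3712.2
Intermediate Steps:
L = -6 (L = -2*(1 + 2) = -2*3 = -6)
l(f) = 1/5
K(k, H) = -6*H
(K(W(1), (-2 + l(-3)) - 3) - 1*(-25))*(-69) = (-6*((-2 + 1/5) - 3) - 1*(-25))*(-69) = (-6*(-9/5 - 3) + 25)*(-69) = (-6*(-24/5) + 25)*(-69) = (144/5 + 25)*(-69) = (269/5)*(-69) = -18561/5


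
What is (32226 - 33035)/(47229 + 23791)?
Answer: -809/71020 ≈ -0.011391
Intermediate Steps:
(32226 - 33035)/(47229 + 23791) = -809/71020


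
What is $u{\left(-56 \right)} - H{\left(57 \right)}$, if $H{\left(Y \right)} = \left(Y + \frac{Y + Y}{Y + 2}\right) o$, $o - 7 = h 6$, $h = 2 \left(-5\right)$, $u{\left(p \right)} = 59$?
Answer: $\frac{187762}{59} \approx 3182.4$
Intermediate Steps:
$h = -10$
$o = -53$ ($o = 7 - 60 = -53$)
$H{\left(Y \right)} = - 53 Y - \frac{106 Y}{2 + Y}$ ($H{\left(Y \right)} = \left(Y + \frac{Y + Y}{Y + 2}\right) \left(-53\right) = \left(Y + \frac{2 Y}{2 + Y}\right) \left(-53\right) = - 53 Y - \frac{106 Y}{2 + Y}$)
$u{\left(-56 \right)} - H{\left(57 \right)} = 59 - \left(-53\right) 57 \frac{1}{2 + 57} \left(4 + 57\right) = 59 - \left(-53\right) 57 \cdot \frac{1}{59} \cdot 61 = 59 - - \frac{184281}{59} = 59 + \frac{184281}{59} = \frac{187762}{59}$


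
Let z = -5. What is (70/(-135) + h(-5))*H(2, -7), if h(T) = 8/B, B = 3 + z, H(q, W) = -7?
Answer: 854/27 ≈ 31.630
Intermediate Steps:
B = -2 (B = 3 - 5 = -2)
h(T) = -4 (h(T) = 8/(-2) = 8*(-1/2) = -4)
(70/(-135) + h(-5))*H(2, -7) = (70/(-135) - 4)*(-7) = (70*(-1/135) - 4)*(-7) = (-14/27 - 4)*(-7) = -122/27*(-7) = 854/27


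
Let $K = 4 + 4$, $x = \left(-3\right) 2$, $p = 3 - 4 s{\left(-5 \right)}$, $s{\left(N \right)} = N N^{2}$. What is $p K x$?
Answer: $-24144$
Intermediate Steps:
$s{\left(N \right)} = N^{3}$
$p = 503$ ($p = 3 - 4 \left(-5\right)^{3} = 3 - -500 = 3 + 500 = 503$)
$x = -6$
$K = 8$
$p K x = 503 \cdot 8 \left(-6\right) = 4024 \left(-6\right) = -24144$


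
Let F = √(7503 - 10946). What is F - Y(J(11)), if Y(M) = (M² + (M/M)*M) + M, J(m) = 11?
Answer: -143 + I*√3443 ≈ -143.0 + 58.677*I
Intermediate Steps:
F = I*√3443 (F = √(-3443) = I*√3443 ≈ 58.677*I)
Y(M) = M² + 2*M (Y(M) = (M² + 1*M) + M = (M² + M) + M = (M + M²) + M = M² + 2*M)
F - Y(J(11)) = I*√3443 - 11*(2 + 11) = I*√3443 - 11*13 = I*√3443 - 1*143 = I*√3443 - 143 = -143 + I*√3443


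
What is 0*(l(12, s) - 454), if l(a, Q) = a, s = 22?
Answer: 0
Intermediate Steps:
0*(l(12, s) - 454) = 0*(12 - 454) = 0*(-442) = 0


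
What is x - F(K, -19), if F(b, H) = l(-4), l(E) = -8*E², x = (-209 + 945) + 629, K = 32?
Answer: 1493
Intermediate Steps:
x = 1365 (x = 736 + 629 = 1365)
F(b, H) = -128 (F(b, H) = -8*(-4)² = -8*16 = -128)
x - F(K, -19) = 1365 - 1*(-128) = 1365 + 128 = 1493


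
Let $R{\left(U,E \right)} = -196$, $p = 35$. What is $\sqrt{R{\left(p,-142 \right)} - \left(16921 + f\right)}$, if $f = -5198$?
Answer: $i \sqrt{11919} \approx 109.17 i$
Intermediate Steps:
$\sqrt{R{\left(p,-142 \right)} - \left(16921 + f\right)} = \sqrt{-196 - 11723} = \sqrt{-11919} = i \sqrt{11919}$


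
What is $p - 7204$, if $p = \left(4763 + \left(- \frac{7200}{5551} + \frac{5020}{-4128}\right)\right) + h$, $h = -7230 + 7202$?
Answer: $- \frac{14158389313}{5728632} \approx -2471.5$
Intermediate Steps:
$h = -28$
$p = \frac{27110675615}{5728632}$ ($p = \left(4763 + \left(- \frac{7200}{5551} + \frac{5020}{-4128}\right)\right) - 28 = \left(4763 + \left(\left(-7200\right) \frac{1}{5551} + 5020 \left(- \frac{1}{4128}\right)\right)\right) - 28 = \left(4763 - \frac{14396905}{5728632}\right) - 28 = \frac{27271077311}{5728632} - 28 = \frac{27110675615}{5728632} \approx 4732.5$)
$p - 7204 = \frac{27110675615}{5728632} - 7204 = - \frac{14158389313}{5728632}$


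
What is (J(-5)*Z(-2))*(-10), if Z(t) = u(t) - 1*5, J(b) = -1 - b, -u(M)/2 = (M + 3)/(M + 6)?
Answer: 220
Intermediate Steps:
u(M) = -2*(3 + M)/(6 + M) (u(M) = -2*(M + 3)/(M + 6) = -2*(3 + M)/(6 + M))
Z(t) = -5 + 2*(-3 - t)/(6 + t) (Z(t) = 2*(-3 - t)/(6 + t) - 1*5 = 2*(-3 - t)/(6 + t) - 5 = -5 + 2*(-3 - t)/(6 + t))
(J(-5)*Z(-2))*(-10) = ((-1 - 1*(-5))*((-36 - 7*(-2))/(6 - 2)))*(-10) = ((-1 + 5)*((-36 + 14)/4))*(-10) = (4*((¼)*(-22)))*(-10) = (4*(-11/2))*(-10) = -22*(-10) = 220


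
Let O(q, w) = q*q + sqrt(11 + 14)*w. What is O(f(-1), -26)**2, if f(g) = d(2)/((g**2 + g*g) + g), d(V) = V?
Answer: 15876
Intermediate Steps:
f(g) = 2/(g + 2*g**2) (f(g) = 2/((g**2 + g*g) + g) = 2/((g**2 + g**2) + g) = 2/(2*g**2 + g) = 2/(g + 2*g**2))
O(q, w) = q**2 + 5*w (O(q, w) = q**2 + sqrt(25)*w = q**2 + 5*w)
O(f(-1), -26)**2 = ((2/(-1*(1 + 2*(-1))))**2 + 5*(-26))**2 = ((2*(-1)/(1 - 2))**2 - 130)**2 = ((2*(-1)/(-1))**2 - 130)**2 = ((2*(-1)*(-1))**2 - 130)**2 = (2**2 - 130)**2 = (4 - 130)**2 = (-126)**2 = 15876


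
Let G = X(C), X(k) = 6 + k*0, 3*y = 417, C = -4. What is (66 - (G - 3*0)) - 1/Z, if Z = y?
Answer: 8339/139 ≈ 59.993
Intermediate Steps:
y = 139 (y = (⅓)*417 = 139)
X(k) = 6 (X(k) = 6 + 0 = 6)
Z = 139
G = 6
(66 - (G - 3*0)) - 1/Z = (66 - (6 - 3*0)) - 1/139 = (66 - (6 + 0)) - 1*1/139 = (66 - 1*6) - 1/139 = (66 - 6) - 1/139 = 60 - 1/139 = 8339/139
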